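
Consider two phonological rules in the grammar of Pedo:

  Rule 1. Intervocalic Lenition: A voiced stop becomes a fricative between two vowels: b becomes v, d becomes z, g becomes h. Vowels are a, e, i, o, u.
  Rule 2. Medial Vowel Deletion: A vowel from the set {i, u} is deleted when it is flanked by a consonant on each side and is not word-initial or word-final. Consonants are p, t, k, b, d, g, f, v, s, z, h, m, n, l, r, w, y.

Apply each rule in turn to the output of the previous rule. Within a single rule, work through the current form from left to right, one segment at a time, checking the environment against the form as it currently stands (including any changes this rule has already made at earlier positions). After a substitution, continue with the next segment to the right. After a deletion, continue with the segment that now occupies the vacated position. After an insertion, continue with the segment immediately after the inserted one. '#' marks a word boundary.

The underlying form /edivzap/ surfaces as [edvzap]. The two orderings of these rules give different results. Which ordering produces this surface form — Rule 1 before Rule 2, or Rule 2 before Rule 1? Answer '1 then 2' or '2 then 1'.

Order 1 then 2:
  1 Intervocalic Lenition: [edivzap] → [ezivzap]
  2 Medial Vowel Deletion: [ezivzap] → [ezvzap]
  result: [ezvzap]
Order 2 then 1:
  2 Medial Vowel Deletion: [edivzap] → [edvzap]
  1 Intervocalic Lenition: no change — [edvzap]
  result: [edvzap]

2 then 1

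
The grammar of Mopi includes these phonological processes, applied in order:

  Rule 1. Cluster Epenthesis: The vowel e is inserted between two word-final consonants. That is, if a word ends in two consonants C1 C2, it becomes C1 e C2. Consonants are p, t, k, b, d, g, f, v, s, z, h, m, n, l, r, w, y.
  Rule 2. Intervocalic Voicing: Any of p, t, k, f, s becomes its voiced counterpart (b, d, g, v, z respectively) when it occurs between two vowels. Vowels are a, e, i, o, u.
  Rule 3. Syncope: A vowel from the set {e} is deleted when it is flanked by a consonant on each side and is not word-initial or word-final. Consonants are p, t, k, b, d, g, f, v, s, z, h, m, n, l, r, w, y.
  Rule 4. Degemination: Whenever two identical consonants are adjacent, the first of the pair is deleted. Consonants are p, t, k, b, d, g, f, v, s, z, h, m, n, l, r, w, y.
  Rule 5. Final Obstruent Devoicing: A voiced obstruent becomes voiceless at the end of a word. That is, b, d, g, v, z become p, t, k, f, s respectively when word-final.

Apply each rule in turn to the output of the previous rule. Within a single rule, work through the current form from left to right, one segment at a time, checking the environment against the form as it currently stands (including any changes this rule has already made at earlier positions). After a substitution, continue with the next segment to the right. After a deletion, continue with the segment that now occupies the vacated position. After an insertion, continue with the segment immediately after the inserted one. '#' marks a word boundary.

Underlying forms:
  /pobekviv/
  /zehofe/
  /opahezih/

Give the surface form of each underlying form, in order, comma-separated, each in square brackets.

[pobkvif], [zhove], [obahzih]

/pobekviv/:
  Rule 1 Cluster Epenthesis: no change — [pobekviv]
  Rule 2 Intervocalic Voicing: no change — [pobekviv]
  Rule 3 Syncope: [pobekviv] → [pobkviv]
  Rule 4 Degemination: no change — [pobkviv]
  Rule 5 Final Obstruent Devoicing: [pobkviv] → [pobkvif]
/zehofe/:
  Rule 1 Cluster Epenthesis: no change — [zehofe]
  Rule 2 Intervocalic Voicing: [zehofe] → [zehove]
  Rule 3 Syncope: [zehove] → [zhove]
  Rule 4 Degemination: no change — [zhove]
  Rule 5 Final Obstruent Devoicing: no change — [zhove]
/opahezih/:
  Rule 1 Cluster Epenthesis: no change — [opahezih]
  Rule 2 Intervocalic Voicing: [opahezih] → [obahezih]
  Rule 3 Syncope: [obahezih] → [obahzih]
  Rule 4 Degemination: no change — [obahzih]
  Rule 5 Final Obstruent Devoicing: no change — [obahzih]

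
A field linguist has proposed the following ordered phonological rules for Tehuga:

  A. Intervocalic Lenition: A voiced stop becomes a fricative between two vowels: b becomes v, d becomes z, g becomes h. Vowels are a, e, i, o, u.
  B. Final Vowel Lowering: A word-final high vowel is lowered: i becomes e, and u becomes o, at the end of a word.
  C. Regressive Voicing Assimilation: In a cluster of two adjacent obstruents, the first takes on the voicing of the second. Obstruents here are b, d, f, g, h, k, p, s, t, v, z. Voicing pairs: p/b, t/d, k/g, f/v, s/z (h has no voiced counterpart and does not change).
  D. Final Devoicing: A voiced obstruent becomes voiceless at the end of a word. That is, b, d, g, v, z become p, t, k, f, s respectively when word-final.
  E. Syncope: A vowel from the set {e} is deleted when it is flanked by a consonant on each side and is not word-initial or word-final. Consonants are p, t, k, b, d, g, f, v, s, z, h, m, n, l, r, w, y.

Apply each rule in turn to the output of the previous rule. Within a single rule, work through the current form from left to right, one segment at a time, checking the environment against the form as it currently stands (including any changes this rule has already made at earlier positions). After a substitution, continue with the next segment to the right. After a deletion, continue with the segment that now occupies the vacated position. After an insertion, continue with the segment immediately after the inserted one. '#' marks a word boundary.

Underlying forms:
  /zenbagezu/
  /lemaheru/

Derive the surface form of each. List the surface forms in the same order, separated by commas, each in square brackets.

/zenbagezu/:
  A Intervocalic Lenition: [zenbagezu] → [zenbahezu]
  B Final Vowel Lowering: [zenbahezu] → [zenbahezo]
  C Regressive Voicing Assimilation: no change — [zenbahezo]
  D Final Devoicing: no change — [zenbahezo]
  E Syncope: [zenbahezo] → [znbahzo]
/lemaheru/:
  A Intervocalic Lenition: no change — [lemaheru]
  B Final Vowel Lowering: [lemaheru] → [lemahero]
  C Regressive Voicing Assimilation: no change — [lemahero]
  D Final Devoicing: no change — [lemahero]
  E Syncope: [lemahero] → [lmahro]

[znbahzo], [lmahro]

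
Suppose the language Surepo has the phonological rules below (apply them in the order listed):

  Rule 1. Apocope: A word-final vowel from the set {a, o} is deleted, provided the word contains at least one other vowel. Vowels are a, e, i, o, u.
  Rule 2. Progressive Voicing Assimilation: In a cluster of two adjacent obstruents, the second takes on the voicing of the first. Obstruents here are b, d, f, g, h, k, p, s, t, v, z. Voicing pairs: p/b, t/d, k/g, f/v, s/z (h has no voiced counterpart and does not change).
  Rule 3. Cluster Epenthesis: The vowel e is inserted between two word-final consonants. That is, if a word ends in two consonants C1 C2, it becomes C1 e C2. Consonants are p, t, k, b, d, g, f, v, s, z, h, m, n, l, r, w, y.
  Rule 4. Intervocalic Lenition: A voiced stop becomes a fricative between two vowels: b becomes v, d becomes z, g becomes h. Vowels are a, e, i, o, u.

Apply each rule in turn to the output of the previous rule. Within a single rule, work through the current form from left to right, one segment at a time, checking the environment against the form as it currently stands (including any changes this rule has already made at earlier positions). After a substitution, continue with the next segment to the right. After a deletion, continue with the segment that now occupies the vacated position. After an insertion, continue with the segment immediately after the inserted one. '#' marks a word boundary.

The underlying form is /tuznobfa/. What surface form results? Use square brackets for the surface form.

Rule 1 Apocope: [tuznobfa] → [tuznobf]
Rule 2 Progressive Voicing Assimilation: [tuznobf] → [tuznobv]
Rule 3 Cluster Epenthesis: [tuznobv] → [tuznobev]
Rule 4 Intervocalic Lenition: [tuznobev] → [tuznovev]

[tuznovev]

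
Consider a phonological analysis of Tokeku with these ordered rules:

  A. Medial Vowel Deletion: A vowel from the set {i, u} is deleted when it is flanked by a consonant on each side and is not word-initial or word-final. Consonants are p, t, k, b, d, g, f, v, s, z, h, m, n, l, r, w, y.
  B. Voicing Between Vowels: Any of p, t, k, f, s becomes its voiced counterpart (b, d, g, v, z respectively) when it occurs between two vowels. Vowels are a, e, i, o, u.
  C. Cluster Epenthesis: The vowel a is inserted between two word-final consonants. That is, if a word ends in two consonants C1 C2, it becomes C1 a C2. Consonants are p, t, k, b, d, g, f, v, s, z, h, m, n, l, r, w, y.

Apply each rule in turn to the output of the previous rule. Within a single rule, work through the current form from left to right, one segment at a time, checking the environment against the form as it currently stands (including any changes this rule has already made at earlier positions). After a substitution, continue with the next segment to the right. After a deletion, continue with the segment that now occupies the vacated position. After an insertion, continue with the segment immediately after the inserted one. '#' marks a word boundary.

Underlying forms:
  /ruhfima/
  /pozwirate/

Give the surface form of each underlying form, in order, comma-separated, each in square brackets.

/ruhfima/:
  A Medial Vowel Deletion: [ruhfima] → [rhfma]
  B Voicing Between Vowels: no change — [rhfma]
  C Cluster Epenthesis: no change — [rhfma]
/pozwirate/:
  A Medial Vowel Deletion: [pozwirate] → [pozwrate]
  B Voicing Between Vowels: [pozwrate] → [pozwrade]
  C Cluster Epenthesis: no change — [pozwrade]

[rhfma], [pozwrade]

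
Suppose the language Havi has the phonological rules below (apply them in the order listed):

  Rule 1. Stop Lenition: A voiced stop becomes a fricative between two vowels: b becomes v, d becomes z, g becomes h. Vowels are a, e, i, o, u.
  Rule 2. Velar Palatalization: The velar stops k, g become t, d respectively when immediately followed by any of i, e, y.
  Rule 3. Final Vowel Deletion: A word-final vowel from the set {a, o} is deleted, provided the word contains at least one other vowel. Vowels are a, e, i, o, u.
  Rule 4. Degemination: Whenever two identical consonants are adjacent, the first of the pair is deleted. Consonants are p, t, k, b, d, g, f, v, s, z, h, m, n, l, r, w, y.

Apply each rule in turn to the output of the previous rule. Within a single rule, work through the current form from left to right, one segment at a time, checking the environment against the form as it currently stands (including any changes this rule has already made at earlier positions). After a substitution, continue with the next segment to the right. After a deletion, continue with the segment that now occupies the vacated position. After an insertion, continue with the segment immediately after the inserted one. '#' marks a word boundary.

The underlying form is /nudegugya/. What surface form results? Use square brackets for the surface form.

Rule 1 Stop Lenition: [nudegugya] → [nuzehugya]
Rule 2 Velar Palatalization: [nuzehugya] → [nuzehudya]
Rule 3 Final Vowel Deletion: [nuzehudya] → [nuzehudy]
Rule 4 Degemination: no change — [nuzehudy]

[nuzehudy]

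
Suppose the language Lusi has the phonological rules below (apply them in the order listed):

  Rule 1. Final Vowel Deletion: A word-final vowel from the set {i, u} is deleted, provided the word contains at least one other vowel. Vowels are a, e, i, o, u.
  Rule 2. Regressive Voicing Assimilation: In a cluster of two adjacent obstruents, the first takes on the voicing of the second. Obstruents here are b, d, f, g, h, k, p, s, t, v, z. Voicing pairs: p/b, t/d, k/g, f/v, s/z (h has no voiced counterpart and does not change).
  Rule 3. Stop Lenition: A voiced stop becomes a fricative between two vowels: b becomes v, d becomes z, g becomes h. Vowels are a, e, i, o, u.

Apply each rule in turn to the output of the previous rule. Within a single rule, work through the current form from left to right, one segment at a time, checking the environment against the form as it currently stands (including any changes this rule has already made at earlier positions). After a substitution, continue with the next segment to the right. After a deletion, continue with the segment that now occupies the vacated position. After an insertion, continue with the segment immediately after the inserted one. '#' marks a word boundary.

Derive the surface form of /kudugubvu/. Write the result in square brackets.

Rule 1 Final Vowel Deletion: [kudugubvu] → [kudugubv]
Rule 2 Regressive Voicing Assimilation: no change — [kudugubv]
Rule 3 Stop Lenition: [kudugubv] → [kuzuhubv]

[kuzuhubv]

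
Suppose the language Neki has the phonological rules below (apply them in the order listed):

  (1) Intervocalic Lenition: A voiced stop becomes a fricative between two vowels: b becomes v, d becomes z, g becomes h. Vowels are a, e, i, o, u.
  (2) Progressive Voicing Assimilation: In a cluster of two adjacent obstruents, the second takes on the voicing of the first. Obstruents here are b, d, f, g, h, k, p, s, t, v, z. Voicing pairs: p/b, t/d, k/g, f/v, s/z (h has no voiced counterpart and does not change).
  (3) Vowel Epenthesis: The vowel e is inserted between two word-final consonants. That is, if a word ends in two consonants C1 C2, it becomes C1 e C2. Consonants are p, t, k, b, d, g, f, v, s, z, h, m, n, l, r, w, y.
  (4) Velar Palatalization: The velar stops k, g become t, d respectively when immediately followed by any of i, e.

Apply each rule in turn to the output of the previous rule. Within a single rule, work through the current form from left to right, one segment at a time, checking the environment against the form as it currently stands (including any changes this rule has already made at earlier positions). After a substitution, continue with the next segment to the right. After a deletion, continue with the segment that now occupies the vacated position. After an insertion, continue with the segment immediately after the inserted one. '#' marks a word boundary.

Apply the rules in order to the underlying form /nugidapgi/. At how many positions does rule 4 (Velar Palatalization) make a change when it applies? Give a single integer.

(1) Intervocalic Lenition: [nugidapgi] → [nuhizapgi]
(2) Progressive Voicing Assimilation: [nuhizapgi] → [nuhizapki]
(3) Vowel Epenthesis: no change — [nuhizapki]
(4) Velar Palatalization: [nuhizapki] → [nuhizapti]
Rule 4 changed 1 position(s).

1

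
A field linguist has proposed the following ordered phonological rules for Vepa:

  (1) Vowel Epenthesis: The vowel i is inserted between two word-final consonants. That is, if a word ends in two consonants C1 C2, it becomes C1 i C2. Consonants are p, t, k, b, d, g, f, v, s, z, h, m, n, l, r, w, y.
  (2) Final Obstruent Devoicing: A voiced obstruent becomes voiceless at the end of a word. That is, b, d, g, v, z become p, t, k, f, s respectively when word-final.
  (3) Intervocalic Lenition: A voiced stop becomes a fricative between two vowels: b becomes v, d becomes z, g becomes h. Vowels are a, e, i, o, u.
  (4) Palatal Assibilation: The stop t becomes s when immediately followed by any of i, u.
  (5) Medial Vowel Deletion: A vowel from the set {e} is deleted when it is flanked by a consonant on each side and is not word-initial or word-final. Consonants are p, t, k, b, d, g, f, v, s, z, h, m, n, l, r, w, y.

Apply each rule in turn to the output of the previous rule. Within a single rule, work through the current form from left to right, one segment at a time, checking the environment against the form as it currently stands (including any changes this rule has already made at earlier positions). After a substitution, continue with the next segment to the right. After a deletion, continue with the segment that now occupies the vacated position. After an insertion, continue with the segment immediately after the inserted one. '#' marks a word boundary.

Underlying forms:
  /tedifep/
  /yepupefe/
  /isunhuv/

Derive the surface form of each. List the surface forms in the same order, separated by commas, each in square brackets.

/tedifep/:
  (1) Vowel Epenthesis: no change — [tedifep]
  (2) Final Obstruent Devoicing: no change — [tedifep]
  (3) Intervocalic Lenition: [tedifep] → [tezifep]
  (4) Palatal Assibilation: no change — [tezifep]
  (5) Medial Vowel Deletion: [tezifep] → [tzifp]
/yepupefe/:
  (1) Vowel Epenthesis: no change — [yepupefe]
  (2) Final Obstruent Devoicing: no change — [yepupefe]
  (3) Intervocalic Lenition: no change — [yepupefe]
  (4) Palatal Assibilation: no change — [yepupefe]
  (5) Medial Vowel Deletion: [yepupefe] → [ypupfe]
/isunhuv/:
  (1) Vowel Epenthesis: no change — [isunhuv]
  (2) Final Obstruent Devoicing: [isunhuv] → [isunhuf]
  (3) Intervocalic Lenition: no change — [isunhuf]
  (4) Palatal Assibilation: no change — [isunhuf]
  (5) Medial Vowel Deletion: no change — [isunhuf]

[tzifp], [ypupfe], [isunhuf]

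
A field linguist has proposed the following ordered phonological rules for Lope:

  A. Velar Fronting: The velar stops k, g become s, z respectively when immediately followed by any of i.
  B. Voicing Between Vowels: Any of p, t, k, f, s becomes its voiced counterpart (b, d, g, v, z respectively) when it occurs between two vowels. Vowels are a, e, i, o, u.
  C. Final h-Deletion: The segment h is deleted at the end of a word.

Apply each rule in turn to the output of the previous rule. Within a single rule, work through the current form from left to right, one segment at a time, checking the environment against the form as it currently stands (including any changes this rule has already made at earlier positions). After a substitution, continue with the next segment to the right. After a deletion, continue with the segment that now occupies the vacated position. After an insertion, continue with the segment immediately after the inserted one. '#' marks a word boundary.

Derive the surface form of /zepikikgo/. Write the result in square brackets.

A Velar Fronting: [zepikikgo] → [zepisikgo]
B Voicing Between Vowels: [zepisikgo] → [zebizikgo]
C Final h-Deletion: no change — [zebizikgo]

[zebizikgo]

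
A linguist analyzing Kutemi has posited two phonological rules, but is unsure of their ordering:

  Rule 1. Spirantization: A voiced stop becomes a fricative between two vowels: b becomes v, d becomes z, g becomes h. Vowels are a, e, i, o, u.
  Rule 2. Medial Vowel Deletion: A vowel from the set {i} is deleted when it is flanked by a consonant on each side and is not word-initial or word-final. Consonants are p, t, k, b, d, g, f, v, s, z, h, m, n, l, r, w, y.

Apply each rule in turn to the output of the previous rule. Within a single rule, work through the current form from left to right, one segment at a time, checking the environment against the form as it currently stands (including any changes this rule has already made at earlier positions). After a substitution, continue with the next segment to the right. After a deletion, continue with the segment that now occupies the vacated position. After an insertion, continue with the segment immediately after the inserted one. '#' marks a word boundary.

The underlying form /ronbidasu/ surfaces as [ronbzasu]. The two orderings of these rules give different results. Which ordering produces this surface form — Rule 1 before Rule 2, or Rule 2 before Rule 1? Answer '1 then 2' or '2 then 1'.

1 then 2

Order 1 then 2:
  1 Spirantization: [ronbidasu] → [ronbizasu]
  2 Medial Vowel Deletion: [ronbizasu] → [ronbzasu]
  result: [ronbzasu]
Order 2 then 1:
  2 Medial Vowel Deletion: [ronbidasu] → [ronbdasu]
  1 Spirantization: no change — [ronbdasu]
  result: [ronbdasu]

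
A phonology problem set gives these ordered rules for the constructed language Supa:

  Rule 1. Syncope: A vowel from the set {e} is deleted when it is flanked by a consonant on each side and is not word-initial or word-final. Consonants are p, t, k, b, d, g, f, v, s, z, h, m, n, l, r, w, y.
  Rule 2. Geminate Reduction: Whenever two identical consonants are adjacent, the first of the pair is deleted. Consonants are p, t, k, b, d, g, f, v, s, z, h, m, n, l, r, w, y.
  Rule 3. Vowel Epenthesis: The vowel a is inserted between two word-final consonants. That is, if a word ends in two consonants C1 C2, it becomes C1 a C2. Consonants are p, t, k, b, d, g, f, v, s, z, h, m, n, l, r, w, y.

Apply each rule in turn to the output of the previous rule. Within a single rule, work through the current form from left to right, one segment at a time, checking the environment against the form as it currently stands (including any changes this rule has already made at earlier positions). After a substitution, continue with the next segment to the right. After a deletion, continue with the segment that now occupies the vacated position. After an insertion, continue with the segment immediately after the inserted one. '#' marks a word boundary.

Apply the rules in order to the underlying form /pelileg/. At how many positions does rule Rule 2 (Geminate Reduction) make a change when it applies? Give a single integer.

Rule 1 Syncope: [pelileg] → [plilg]
Rule 2 Geminate Reduction: no change — [plilg]
Rule 3 Vowel Epenthesis: [plilg] → [plilag]
Rule Rule 2 changed 0 position(s).

0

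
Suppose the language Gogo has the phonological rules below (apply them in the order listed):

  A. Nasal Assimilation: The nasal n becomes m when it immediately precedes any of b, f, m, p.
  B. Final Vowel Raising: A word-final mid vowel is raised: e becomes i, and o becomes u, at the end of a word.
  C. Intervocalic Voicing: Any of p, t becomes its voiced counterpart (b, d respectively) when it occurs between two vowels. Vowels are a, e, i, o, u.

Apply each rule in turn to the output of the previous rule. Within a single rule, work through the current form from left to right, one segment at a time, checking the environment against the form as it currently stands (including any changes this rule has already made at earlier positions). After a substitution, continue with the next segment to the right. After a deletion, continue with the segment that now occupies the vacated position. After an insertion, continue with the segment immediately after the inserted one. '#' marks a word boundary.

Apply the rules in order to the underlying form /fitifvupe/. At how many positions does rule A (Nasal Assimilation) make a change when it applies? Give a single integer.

0

A Nasal Assimilation: no change — [fitifvupe]
B Final Vowel Raising: [fitifvupe] → [fitifvupi]
C Intervocalic Voicing: [fitifvupi] → [fidifvubi]
Rule A changed 0 position(s).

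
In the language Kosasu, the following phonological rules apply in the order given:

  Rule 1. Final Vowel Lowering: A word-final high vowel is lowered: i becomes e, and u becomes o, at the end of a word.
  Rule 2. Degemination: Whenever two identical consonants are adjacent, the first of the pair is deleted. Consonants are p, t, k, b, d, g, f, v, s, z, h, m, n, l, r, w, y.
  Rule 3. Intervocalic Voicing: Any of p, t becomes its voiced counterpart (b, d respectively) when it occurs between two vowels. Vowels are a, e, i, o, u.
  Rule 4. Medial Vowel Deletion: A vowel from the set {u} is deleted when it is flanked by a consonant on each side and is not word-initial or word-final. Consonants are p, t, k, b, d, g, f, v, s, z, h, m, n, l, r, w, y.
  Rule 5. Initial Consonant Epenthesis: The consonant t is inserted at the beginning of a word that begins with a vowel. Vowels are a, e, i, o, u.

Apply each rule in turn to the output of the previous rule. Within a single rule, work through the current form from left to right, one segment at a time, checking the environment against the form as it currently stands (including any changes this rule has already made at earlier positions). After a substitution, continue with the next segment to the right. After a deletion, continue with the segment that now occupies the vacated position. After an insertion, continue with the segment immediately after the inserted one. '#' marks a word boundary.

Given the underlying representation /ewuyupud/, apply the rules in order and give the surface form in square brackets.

[tewybd]

Rule 1 Final Vowel Lowering: no change — [ewuyupud]
Rule 2 Degemination: no change — [ewuyupud]
Rule 3 Intervocalic Voicing: [ewuyupud] → [ewuyubud]
Rule 4 Medial Vowel Deletion: [ewuyubud] → [ewybd]
Rule 5 Initial Consonant Epenthesis: [ewybd] → [tewybd]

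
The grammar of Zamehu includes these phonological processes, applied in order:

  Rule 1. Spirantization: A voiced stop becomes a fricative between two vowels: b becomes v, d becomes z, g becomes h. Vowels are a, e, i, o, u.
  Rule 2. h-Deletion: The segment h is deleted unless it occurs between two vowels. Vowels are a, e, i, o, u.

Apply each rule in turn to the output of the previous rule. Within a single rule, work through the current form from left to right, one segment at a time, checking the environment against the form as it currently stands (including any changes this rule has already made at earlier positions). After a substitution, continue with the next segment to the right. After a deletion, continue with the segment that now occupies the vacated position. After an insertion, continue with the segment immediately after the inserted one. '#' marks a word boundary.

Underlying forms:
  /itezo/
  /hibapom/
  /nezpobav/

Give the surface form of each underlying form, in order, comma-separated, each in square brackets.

/itezo/:
  Rule 1 Spirantization: no change — [itezo]
  Rule 2 h-Deletion: no change — [itezo]
/hibapom/:
  Rule 1 Spirantization: [hibapom] → [hivapom]
  Rule 2 h-Deletion: [hivapom] → [ivapom]
/nezpobav/:
  Rule 1 Spirantization: [nezpobav] → [nezpovav]
  Rule 2 h-Deletion: no change — [nezpovav]

[itezo], [ivapom], [nezpovav]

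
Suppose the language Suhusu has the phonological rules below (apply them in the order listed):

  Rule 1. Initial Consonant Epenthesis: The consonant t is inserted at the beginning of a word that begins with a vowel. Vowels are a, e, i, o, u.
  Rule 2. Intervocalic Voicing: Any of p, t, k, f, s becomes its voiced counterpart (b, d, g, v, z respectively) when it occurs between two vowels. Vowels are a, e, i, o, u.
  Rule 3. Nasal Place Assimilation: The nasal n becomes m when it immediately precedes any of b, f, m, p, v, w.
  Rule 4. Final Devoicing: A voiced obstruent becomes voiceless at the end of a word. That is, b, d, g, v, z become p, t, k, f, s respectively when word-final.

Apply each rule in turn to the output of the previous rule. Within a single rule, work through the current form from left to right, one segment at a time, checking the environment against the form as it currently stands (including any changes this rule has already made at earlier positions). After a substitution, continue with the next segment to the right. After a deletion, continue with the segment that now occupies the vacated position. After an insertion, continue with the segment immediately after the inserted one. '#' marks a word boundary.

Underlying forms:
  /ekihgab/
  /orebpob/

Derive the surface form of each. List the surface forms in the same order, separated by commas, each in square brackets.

/ekihgab/:
  Rule 1 Initial Consonant Epenthesis: [ekihgab] → [tekihgab]
  Rule 2 Intervocalic Voicing: [tekihgab] → [tegihgab]
  Rule 3 Nasal Place Assimilation: no change — [tegihgab]
  Rule 4 Final Devoicing: [tegihgab] → [tegihgap]
/orebpob/:
  Rule 1 Initial Consonant Epenthesis: [orebpob] → [torebpob]
  Rule 2 Intervocalic Voicing: no change — [torebpob]
  Rule 3 Nasal Place Assimilation: no change — [torebpob]
  Rule 4 Final Devoicing: [torebpob] → [torebpop]

[tegihgap], [torebpop]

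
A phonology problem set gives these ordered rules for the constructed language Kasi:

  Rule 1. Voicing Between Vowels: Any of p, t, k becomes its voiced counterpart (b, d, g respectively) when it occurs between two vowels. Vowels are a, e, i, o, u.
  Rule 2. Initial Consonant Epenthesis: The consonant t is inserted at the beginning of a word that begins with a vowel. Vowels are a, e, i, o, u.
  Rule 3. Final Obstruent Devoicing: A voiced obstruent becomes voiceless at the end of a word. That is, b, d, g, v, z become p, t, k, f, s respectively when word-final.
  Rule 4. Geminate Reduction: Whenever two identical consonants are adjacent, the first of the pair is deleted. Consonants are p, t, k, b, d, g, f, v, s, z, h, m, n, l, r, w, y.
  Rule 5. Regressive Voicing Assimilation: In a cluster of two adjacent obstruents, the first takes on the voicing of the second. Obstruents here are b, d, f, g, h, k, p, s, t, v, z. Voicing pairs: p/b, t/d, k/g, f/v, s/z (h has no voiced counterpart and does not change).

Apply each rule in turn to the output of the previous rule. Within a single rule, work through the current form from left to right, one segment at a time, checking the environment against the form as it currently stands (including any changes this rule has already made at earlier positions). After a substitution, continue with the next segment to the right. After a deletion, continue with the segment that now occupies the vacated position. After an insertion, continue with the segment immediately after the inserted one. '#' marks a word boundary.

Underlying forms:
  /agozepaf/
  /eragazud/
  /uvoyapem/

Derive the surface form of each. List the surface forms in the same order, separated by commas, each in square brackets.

[tagozebaf], [teragazut], [tuvoyabem]

/agozepaf/:
  Rule 1 Voicing Between Vowels: [agozepaf] → [agozebaf]
  Rule 2 Initial Consonant Epenthesis: [agozebaf] → [tagozebaf]
  Rule 3 Final Obstruent Devoicing: no change — [tagozebaf]
  Rule 4 Geminate Reduction: no change — [tagozebaf]
  Rule 5 Regressive Voicing Assimilation: no change — [tagozebaf]
/eragazud/:
  Rule 1 Voicing Between Vowels: no change — [eragazud]
  Rule 2 Initial Consonant Epenthesis: [eragazud] → [teragazud]
  Rule 3 Final Obstruent Devoicing: [teragazud] → [teragazut]
  Rule 4 Geminate Reduction: no change — [teragazut]
  Rule 5 Regressive Voicing Assimilation: no change — [teragazut]
/uvoyapem/:
  Rule 1 Voicing Between Vowels: [uvoyapem] → [uvoyabem]
  Rule 2 Initial Consonant Epenthesis: [uvoyabem] → [tuvoyabem]
  Rule 3 Final Obstruent Devoicing: no change — [tuvoyabem]
  Rule 4 Geminate Reduction: no change — [tuvoyabem]
  Rule 5 Regressive Voicing Assimilation: no change — [tuvoyabem]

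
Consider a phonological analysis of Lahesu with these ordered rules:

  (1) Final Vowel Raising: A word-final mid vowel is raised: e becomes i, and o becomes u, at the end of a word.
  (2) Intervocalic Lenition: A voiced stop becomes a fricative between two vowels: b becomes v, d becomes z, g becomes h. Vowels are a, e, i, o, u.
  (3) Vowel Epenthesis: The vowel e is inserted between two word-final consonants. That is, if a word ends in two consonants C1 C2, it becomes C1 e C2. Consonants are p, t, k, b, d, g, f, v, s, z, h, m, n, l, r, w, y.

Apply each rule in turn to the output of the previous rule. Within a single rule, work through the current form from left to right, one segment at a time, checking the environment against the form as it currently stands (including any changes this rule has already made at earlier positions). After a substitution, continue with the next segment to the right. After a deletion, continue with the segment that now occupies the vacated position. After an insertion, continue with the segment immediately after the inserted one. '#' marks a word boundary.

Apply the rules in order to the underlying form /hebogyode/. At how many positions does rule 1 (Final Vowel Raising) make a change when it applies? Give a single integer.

1

(1) Final Vowel Raising: [hebogyode] → [hebogyodi]
(2) Intervocalic Lenition: [hebogyodi] → [hevogyozi]
(3) Vowel Epenthesis: no change — [hevogyozi]
Rule 1 changed 1 position(s).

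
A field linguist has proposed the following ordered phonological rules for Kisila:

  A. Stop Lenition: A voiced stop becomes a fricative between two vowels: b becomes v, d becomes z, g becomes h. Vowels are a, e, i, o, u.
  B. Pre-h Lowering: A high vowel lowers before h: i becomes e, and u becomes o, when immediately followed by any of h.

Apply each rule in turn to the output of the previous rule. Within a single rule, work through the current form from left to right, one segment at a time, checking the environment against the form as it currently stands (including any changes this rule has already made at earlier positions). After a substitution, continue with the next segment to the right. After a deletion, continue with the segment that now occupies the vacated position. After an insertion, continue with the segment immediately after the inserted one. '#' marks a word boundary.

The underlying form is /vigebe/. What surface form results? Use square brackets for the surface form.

A Stop Lenition: [vigebe] → [viheve]
B Pre-h Lowering: [viheve] → [veheve]

[veheve]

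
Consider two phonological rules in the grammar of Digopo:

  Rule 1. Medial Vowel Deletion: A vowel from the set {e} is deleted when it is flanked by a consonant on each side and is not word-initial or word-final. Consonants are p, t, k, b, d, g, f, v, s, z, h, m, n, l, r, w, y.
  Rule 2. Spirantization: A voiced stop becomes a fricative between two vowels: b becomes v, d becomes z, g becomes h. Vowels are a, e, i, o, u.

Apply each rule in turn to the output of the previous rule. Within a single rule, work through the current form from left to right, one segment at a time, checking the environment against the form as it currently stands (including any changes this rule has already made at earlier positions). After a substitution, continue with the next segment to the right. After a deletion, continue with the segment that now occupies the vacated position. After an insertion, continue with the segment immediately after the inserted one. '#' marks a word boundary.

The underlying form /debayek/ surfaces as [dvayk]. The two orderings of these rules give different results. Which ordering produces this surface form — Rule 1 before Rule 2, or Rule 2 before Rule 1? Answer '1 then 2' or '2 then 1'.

Order 1 then 2:
  1 Medial Vowel Deletion: [debayek] → [dbayk]
  2 Spirantization: no change — [dbayk]
  result: [dbayk]
Order 2 then 1:
  2 Spirantization: [debayek] → [devayek]
  1 Medial Vowel Deletion: [devayek] → [dvayk]
  result: [dvayk]

2 then 1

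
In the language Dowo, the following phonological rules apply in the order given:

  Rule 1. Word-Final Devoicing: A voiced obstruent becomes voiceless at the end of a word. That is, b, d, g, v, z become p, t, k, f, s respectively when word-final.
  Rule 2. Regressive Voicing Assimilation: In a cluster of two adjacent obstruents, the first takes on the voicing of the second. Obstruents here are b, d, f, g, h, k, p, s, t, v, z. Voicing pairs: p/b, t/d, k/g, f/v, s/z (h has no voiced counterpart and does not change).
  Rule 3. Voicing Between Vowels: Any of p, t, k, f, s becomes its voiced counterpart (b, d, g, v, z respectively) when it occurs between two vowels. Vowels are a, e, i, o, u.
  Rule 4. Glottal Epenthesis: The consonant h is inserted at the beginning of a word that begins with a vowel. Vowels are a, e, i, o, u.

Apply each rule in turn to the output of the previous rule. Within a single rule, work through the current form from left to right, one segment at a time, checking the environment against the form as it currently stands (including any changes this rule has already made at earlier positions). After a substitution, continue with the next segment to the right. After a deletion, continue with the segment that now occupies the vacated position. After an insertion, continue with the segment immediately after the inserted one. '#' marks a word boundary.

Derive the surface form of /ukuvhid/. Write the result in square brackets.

Rule 1 Word-Final Devoicing: [ukuvhid] → [ukuvhit]
Rule 2 Regressive Voicing Assimilation: [ukuvhit] → [ukufhit]
Rule 3 Voicing Between Vowels: [ukufhit] → [ugufhit]
Rule 4 Glottal Epenthesis: [ugufhit] → [hugufhit]

[hugufhit]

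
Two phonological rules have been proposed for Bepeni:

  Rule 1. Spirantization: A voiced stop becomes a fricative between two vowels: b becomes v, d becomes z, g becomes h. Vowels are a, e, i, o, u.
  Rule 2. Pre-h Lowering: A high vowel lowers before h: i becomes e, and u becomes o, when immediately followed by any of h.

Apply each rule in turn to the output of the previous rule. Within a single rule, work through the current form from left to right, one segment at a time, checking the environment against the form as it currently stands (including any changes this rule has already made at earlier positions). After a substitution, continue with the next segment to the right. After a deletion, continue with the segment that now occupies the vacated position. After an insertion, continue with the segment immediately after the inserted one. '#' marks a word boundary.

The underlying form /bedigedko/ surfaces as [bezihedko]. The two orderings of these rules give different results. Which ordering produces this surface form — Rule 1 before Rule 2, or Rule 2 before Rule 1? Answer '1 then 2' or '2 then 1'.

Order 1 then 2:
  1 Spirantization: [bedigedko] → [bezihedko]
  2 Pre-h Lowering: [bezihedko] → [bezehedko]
  result: [bezehedko]
Order 2 then 1:
  2 Pre-h Lowering: no change — [bedigedko]
  1 Spirantization: [bedigedko] → [bezihedko]
  result: [bezihedko]

2 then 1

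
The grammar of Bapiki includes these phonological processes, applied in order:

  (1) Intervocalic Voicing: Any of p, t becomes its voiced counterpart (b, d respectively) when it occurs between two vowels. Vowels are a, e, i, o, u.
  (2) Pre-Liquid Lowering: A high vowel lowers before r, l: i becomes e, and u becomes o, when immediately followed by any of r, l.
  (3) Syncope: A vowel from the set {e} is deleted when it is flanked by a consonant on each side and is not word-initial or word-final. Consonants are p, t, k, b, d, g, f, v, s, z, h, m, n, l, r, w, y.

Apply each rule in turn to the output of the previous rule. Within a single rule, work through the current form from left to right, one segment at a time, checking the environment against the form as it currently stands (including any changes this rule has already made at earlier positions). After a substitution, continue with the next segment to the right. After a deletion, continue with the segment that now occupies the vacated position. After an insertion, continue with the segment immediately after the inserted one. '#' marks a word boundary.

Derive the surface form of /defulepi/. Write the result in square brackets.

[dfolbi]

(1) Intervocalic Voicing: [defulepi] → [defulebi]
(2) Pre-Liquid Lowering: [defulebi] → [defolebi]
(3) Syncope: [defolebi] → [dfolbi]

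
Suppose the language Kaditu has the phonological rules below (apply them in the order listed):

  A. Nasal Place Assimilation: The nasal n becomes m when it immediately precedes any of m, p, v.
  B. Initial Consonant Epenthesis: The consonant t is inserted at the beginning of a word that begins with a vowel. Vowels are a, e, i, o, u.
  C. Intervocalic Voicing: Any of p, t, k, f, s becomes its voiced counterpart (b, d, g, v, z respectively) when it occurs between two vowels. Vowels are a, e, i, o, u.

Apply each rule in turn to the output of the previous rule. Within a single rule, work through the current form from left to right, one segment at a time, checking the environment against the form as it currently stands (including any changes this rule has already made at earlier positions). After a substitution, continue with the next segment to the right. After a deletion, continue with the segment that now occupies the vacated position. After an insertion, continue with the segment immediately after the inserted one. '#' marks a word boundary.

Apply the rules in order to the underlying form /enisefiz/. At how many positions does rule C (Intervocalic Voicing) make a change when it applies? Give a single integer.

A Nasal Place Assimilation: no change — [enisefiz]
B Initial Consonant Epenthesis: [enisefiz] → [tenisefiz]
C Intervocalic Voicing: [tenisefiz] → [tenizeviz]
Rule C changed 2 position(s).

2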